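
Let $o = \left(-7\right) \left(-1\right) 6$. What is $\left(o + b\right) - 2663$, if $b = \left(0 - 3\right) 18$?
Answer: $-2675$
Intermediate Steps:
$o = 42$ ($o = 7 \cdot 6 = 42$)
$b = -54$ ($b = \left(-3\right) 18 = -54$)
$\left(o + b\right) - 2663 = \left(42 - 54\right) - 2663 = -12 - 2663 = -2675$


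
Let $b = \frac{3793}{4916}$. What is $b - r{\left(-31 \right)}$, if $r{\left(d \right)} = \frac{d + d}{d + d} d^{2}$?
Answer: $- \frac{4720483}{4916} \approx -960.23$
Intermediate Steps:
$b = \frac{3793}{4916}$ ($b = 3793 \cdot \frac{1}{4916} = \frac{3793}{4916} \approx 0.77156$)
$r{\left(d \right)} = d^{2}$ ($r{\left(d \right)} = \frac{2 d}{2 d} d^{2} = 2 d \frac{1}{2 d} d^{2} = 1 d^{2} = d^{2}$)
$b - r{\left(-31 \right)} = \frac{3793}{4916} - \left(-31\right)^{2} = \frac{3793}{4916} - 961 = - \frac{4720483}{4916}$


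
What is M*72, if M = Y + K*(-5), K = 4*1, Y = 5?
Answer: -1080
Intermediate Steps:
K = 4
M = -15 (M = 5 + 4*(-5) = 5 - 20 = -15)
M*72 = -15*72 = -1080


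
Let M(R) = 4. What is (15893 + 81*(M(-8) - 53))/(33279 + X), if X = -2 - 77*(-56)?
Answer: 11924/37589 ≈ 0.31722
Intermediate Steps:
X = 4310 (X = -2 + 4312 = 4310)
(15893 + 81*(M(-8) - 53))/(33279 + X) = (15893 + 81*(4 - 53))/(33279 + 4310) = (15893 + 81*(-49))/37589 = (15893 - 3969)*(1/37589) = 11924*(1/37589) = 11924/37589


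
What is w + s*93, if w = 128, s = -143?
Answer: -13171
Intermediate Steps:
w + s*93 = 128 - 143*93 = 128 - 13299 = -13171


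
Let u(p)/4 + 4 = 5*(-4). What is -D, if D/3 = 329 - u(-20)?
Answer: -1275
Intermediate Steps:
u(p) = -96 (u(p) = -16 + 4*(5*(-4)) = -16 + 4*(-20) = -16 - 80 = -96)
D = 1275 (D = 3*(329 - 1*(-96)) = 3*(329 + 96) = 3*425 = 1275)
-D = -1*1275 = -1275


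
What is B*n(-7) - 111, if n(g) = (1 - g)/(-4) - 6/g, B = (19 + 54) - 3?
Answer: -191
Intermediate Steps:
B = 70 (B = 73 - 3 = 70)
n(g) = -¼ - 6/g + g/4 (n(g) = (1 - g)*(-¼) - 6/g = (-¼ + g/4) - 6/g = -¼ - 6/g + g/4)
B*n(-7) - 111 = 70*((¼)*(-24 - 7*(-1 - 7))/(-7)) - 111 = 70*((¼)*(-⅐)*(-24 - 7*(-8))) - 111 = 70*((¼)*(-⅐)*(-24 + 56)) - 111 = 70*((¼)*(-⅐)*32) - 111 = 70*(-8/7) - 111 = -80 - 111 = -191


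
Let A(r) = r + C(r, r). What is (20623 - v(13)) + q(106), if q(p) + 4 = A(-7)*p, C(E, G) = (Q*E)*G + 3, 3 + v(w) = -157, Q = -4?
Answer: -421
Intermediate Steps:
v(w) = -160 (v(w) = -3 - 157 = -160)
C(E, G) = 3 - 4*E*G (C(E, G) = (-4*E)*G + 3 = -4*E*G + 3 = 3 - 4*E*G)
A(r) = 3 + r - 4*r**2 (A(r) = r + (3 - 4*r*r) = r + (3 - 4*r**2) = 3 + r - 4*r**2)
q(p) = -4 - 200*p (q(p) = -4 + (3 - 7 - 4*(-7)**2)*p = -4 + (3 - 7 - 4*49)*p = -4 + (3 - 7 - 196)*p = -4 - 200*p)
(20623 - v(13)) + q(106) = (20623 - 1*(-160)) + (-4 - 200*106) = (20623 + 160) + (-4 - 21200) = 20783 - 21204 = -421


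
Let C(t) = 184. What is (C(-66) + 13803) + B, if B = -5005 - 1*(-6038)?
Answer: 15020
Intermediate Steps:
B = 1033 (B = -5005 + 6038 = 1033)
(C(-66) + 13803) + B = (184 + 13803) + 1033 = 13987 + 1033 = 15020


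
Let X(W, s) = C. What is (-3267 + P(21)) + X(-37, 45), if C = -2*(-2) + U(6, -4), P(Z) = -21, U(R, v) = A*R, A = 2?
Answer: -3272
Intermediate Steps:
U(R, v) = 2*R
C = 16 (C = -2*(-2) + 2*6 = 4 + 12 = 16)
X(W, s) = 16
(-3267 + P(21)) + X(-37, 45) = (-3267 - 21) + 16 = -3288 + 16 = -3272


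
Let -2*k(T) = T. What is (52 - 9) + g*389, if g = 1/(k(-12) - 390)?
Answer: 16123/384 ≈ 41.987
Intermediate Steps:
k(T) = -T/2
g = -1/384 (g = 1/(-½*(-12) - 390) = 1/(6 - 390) = 1/(-384) = -1/384 ≈ -0.0026042)
(52 - 9) + g*389 = (52 - 9) - 1/384*389 = (52 - 1*9) - 389/384 = (52 - 9) - 389/384 = 43 - 389/384 = 16123/384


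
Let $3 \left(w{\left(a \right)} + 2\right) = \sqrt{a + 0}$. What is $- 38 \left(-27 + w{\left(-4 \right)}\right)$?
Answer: $1102 - \frac{76 i}{3} \approx 1102.0 - 25.333 i$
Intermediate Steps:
$w{\left(a \right)} = -2 + \frac{\sqrt{a}}{3}$ ($w{\left(a \right)} = -2 + \frac{\sqrt{a + 0}}{3} = -2 + \frac{\sqrt{a}}{3}$)
$- 38 \left(-27 + w{\left(-4 \right)}\right) = - 38 \left(-27 - \left(2 - \frac{\sqrt{-4}}{3}\right)\right) = - 38 \left(-27 - \left(2 - \frac{2 i}{3}\right)\right) = - 38 \left(-29 + \frac{2 i}{3}\right) = 1102 - \frac{76 i}{3}$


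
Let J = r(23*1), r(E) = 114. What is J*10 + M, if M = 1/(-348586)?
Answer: 397388039/348586 ≈ 1140.0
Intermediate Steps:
J = 114
M = -1/348586 ≈ -2.8687e-6
J*10 + M = 114*10 - 1/348586 = 1140 - 1/348586 = 397388039/348586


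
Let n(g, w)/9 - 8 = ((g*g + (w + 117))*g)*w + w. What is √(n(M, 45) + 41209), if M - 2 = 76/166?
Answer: √9916776418846/6889 ≈ 457.12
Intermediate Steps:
M = 204/83 (M = 2 + 76/166 = 2 + 76*(1/166) = 2 + 38/83 = 204/83 ≈ 2.4578)
n(g, w) = 72 + 9*w + 9*g*w*(117 + w + g²) (n(g, w) = 72 + 9*(((g*g + (w + 117))*g)*w + w) = 72 + 9*(((g² + (117 + w))*g)*w + w) = 72 + 9*(((117 + w + g²)*g)*w + w) = 72 + 9*((g*(117 + w + g²))*w + w) = 72 + 9*(g*w*(117 + w + g²) + w) = 72 + 9*(w + g*w*(117 + w + g²)) = 72 + (9*w + 9*g*w*(117 + w + g²)) = 72 + 9*w + 9*g*w*(117 + w + g²))
√(n(M, 45) + 41209) = √((72 + 9*45 + 9*(204/83)*45² + 9*45*(204/83)³ + 1053*(204/83)*45) + 41209) = √((72 + 405 + 9*(204/83)*2025 + 9*45*(8489664/571787) + 9666540/83) + 41209) = √((72 + 405 + 3717900/83 + 3438313920/571787 + 9666540/83) + 41209) = √(95916463479/571787 + 41209) = √(119479233962/571787) = √9916776418846/6889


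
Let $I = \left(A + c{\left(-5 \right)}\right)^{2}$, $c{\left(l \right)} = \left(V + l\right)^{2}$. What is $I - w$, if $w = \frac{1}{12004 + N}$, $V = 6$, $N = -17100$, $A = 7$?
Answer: $\frac{326145}{5096} \approx 64.0$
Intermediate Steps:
$w = - \frac{1}{5096}$ ($w = \frac{1}{12004 - 17100} = \frac{1}{-5096} = - \frac{1}{5096} \approx -0.00019623$)
$c{\left(l \right)} = \left(6 + l\right)^{2}$
$I = 64$ ($I = \left(7 + \left(6 - 5\right)^{2}\right)^{2} = \left(7 + 1^{2}\right)^{2} = \left(7 + 1\right)^{2} = 8^{2} = 64$)
$I - w = 64 - - \frac{1}{5096} = 64 + \frac{1}{5096} = \frac{326145}{5096}$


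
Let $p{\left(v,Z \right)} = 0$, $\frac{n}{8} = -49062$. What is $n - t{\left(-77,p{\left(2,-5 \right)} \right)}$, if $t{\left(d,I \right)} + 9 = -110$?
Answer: $-392377$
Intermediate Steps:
$n = -392496$ ($n = 8 \left(-49062\right) = -392496$)
$t{\left(d,I \right)} = -119$ ($t{\left(d,I \right)} = -9 - 110 = -119$)
$n - t{\left(-77,p{\left(2,-5 \right)} \right)} = -392496 - -119 = -392496 + 119 = -392377$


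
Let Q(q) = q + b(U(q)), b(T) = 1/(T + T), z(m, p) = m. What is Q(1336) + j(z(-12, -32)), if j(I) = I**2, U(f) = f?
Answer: 3954561/2672 ≈ 1480.0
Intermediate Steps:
b(T) = 1/(2*T)
Q(q) = q + 1/(2*q)
Q(1336) + j(z(-12, -32)) = (1336 + (1/2)/1336) + (-12)**2 = (1336 + (1/2)*(1/1336)) + 144 = (1336 + 1/2672) + 144 = 3569793/2672 + 144 = 3954561/2672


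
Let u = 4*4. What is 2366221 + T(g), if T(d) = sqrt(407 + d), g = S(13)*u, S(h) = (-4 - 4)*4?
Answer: 2366221 + I*sqrt(105) ≈ 2.3662e+6 + 10.247*I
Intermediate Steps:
S(h) = -32 (S(h) = -8*4 = -32)
u = 16
g = -512 (g = -32*16 = -512)
2366221 + T(g) = 2366221 + sqrt(407 - 512) = 2366221 + sqrt(-105) = 2366221 + I*sqrt(105)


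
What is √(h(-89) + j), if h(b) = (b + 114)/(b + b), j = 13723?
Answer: √434795082/178 ≈ 117.14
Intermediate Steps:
h(b) = (114 + b)/(2*b) (h(b) = (114 + b)/((2*b)) = (114 + b)*(1/(2*b)) = (114 + b)/(2*b))
√(h(-89) + j) = √((½)*(114 - 89)/(-89) + 13723) = √((½)*(-1/89)*25 + 13723) = √(-25/178 + 13723) = √(2442669/178) = √434795082/178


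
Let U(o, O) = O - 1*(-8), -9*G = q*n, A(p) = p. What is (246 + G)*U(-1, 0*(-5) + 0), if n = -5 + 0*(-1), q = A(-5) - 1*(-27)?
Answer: 18592/9 ≈ 2065.8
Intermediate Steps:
q = 22 (q = -5 - 1*(-27) = -5 + 27 = 22)
n = -5 (n = -5 + 0 = -5)
G = 110/9 (G = -22*(-5)/9 = -⅑*(-110) = 110/9 ≈ 12.222)
U(o, O) = 8 + O (U(o, O) = O + 8 = 8 + O)
(246 + G)*U(-1, 0*(-5) + 0) = (246 + 110/9)*(8 + (0*(-5) + 0)) = 2324*(8 + (0 + 0))/9 = 2324*(8 + 0)/9 = (2324/9)*8 = 18592/9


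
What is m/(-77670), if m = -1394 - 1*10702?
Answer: 672/4315 ≈ 0.15574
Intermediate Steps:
m = -12096 (m = -1394 - 10702 = -12096)
m/(-77670) = -12096/(-77670) = -12096*(-1/77670) = 672/4315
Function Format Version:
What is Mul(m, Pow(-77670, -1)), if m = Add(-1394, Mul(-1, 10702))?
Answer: Rational(672, 4315) ≈ 0.15574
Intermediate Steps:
m = -12096 (m = Add(-1394, -10702) = -12096)
Mul(m, Pow(-77670, -1)) = Mul(-12096, Pow(-77670, -1)) = Mul(-12096, Rational(-1, 77670)) = Rational(672, 4315)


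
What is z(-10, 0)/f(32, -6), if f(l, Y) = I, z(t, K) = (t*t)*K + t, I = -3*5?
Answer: 2/3 ≈ 0.66667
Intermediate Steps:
I = -15
z(t, K) = t + K*t**2 (z(t, K) = t**2*K + t = K*t**2 + t = t + K*t**2)
f(l, Y) = -15
z(-10, 0)/f(32, -6) = -10*(1 + 0*(-10))/(-15) = -10*(1 + 0)*(-1/15) = -10*1*(-1/15) = -10*(-1/15) = 2/3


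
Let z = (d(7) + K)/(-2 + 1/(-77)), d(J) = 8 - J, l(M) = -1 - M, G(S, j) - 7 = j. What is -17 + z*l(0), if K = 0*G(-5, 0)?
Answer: -2558/155 ≈ -16.503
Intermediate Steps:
G(S, j) = 7 + j
K = 0 (K = 0*(7 + 0) = 0*7 = 0)
z = -77/155 (z = ((8 - 1*7) + 0)/(-2 + 1/(-77)) = ((8 - 7) + 0)/(-2 - 1/77) = (1 + 0)/(-155/77) = 1*(-77/155) = -77/155 ≈ -0.49677)
-17 + z*l(0) = -17 - 77*(-1 - 1*0)/155 = -17 - 77*(-1 + 0)/155 = -17 - 77/155*(-1) = -17 + 77/155 = -2558/155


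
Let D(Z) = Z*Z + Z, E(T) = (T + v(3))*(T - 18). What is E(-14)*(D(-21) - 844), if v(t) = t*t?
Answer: -67840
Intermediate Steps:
v(t) = t**2
E(T) = (-18 + T)*(9 + T) (E(T) = (T + 3**2)*(T - 18) = (T + 9)*(-18 + T) = (9 + T)*(-18 + T) = (-18 + T)*(9 + T))
D(Z) = Z + Z**2 (D(Z) = Z**2 + Z = Z + Z**2)
E(-14)*(D(-21) - 844) = (-162 + (-14)**2 - 9*(-14))*(-21*(1 - 21) - 844) = (-162 + 196 + 126)*(-21*(-20) - 844) = 160*(420 - 844) = 160*(-424) = -67840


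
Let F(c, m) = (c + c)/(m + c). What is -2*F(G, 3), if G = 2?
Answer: -8/5 ≈ -1.6000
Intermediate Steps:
F(c, m) = 2*c/(c + m) (F(c, m) = (2*c)/(c + m) = 2*c/(c + m))
-2*F(G, 3) = -4*2/(2 + 3) = -4*2/5 = -2*4/5 = -8/5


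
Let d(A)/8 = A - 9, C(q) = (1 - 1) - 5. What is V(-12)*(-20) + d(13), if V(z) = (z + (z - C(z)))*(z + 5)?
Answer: -2628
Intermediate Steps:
C(q) = -5 (C(q) = 0 - 5 = -5)
d(A) = -72 + 8*A (d(A) = 8*(A - 9) = 8*(-9 + A) = -72 + 8*A)
V(z) = (5 + z)*(5 + 2*z) (V(z) = (z + (z - 1*(-5)))*(z + 5) = (z + (z + 5))*(5 + z) = (z + (5 + z))*(5 + z) = (5 + 2*z)*(5 + z) = (5 + z)*(5 + 2*z))
V(-12)*(-20) + d(13) = (25 + 2*(-12)**2 + 15*(-12))*(-20) + (-72 + 8*13) = (25 + 2*144 - 180)*(-20) + (-72 + 104) = (25 + 288 - 180)*(-20) + 32 = 133*(-20) + 32 = -2660 + 32 = -2628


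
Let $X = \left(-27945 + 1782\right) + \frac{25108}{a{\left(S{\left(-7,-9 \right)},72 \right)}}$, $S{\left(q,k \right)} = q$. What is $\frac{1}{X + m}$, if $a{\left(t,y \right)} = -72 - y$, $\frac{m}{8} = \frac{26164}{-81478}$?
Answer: $- \frac{1466604}{38630246771} \approx -3.7965 \cdot 10^{-5}$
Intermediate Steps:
$m = - \frac{104656}{40739}$ ($m = 8 \frac{26164}{-81478} = 8 \cdot 26164 \left(- \frac{1}{81478}\right) = 8 \left(- \frac{13082}{40739}\right) = - \frac{104656}{40739} \approx -2.5689$)
$X = - \frac{948145}{36}$ ($X = \left(-27945 + 1782\right) + \frac{25108}{-72 - 72} = -26163 + \frac{25108}{-72 - 72} = -26163 + \frac{25108}{-144} = -26163 + 25108 \left(- \frac{1}{144}\right) = -26163 - \frac{6277}{36} = - \frac{948145}{36} \approx -26337.0$)
$\frac{1}{X + m} = \frac{1}{- \frac{948145}{36} - \frac{104656}{40739}} = \frac{1}{- \frac{38630246771}{1466604}} = - \frac{1466604}{38630246771}$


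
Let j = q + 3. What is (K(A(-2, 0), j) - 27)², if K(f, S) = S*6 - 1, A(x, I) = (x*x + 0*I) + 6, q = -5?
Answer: 1600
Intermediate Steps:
A(x, I) = 6 + x² (A(x, I) = (x² + 0) + 6 = x² + 6 = 6 + x²)
j = -2 (j = -5 + 3 = -2)
K(f, S) = -1 + 6*S (K(f, S) = 6*S - 1 = -1 + 6*S)
(K(A(-2, 0), j) - 27)² = ((-1 + 6*(-2)) - 27)² = ((-1 - 12) - 27)² = (-13 - 27)² = (-40)² = 1600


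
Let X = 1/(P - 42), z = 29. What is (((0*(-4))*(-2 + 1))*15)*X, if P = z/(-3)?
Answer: 0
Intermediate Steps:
P = -29/3 (P = 29/(-3) = 29*(-⅓) = -29/3 ≈ -9.6667)
X = -3/155 (X = 1/(-29/3 - 42) = 1/(-155/3) = -3/155 ≈ -0.019355)
(((0*(-4))*(-2 + 1))*15)*X = (((0*(-4))*(-2 + 1))*15)*(-3/155) = ((0*(-1))*15)*(-3/155) = (0*15)*(-3/155) = 0*(-3/155) = 0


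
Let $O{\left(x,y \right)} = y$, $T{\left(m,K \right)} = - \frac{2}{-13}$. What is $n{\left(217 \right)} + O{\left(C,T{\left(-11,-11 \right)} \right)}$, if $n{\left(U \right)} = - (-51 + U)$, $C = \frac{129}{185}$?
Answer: $- \frac{2156}{13} \approx -165.85$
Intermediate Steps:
$T{\left(m,K \right)} = \frac{2}{13}$ ($T{\left(m,K \right)} = \left(-2\right) \left(- \frac{1}{13}\right) = \frac{2}{13}$)
$C = \frac{129}{185}$ ($C = 129 \cdot \frac{1}{185} = \frac{129}{185} \approx 0.6973$)
$n{\left(U \right)} = 51 - U$
$n{\left(217 \right)} + O{\left(C,T{\left(-11,-11 \right)} \right)} = \left(51 - 217\right) + \frac{2}{13} = -166 + \frac{2}{13} = - \frac{2156}{13}$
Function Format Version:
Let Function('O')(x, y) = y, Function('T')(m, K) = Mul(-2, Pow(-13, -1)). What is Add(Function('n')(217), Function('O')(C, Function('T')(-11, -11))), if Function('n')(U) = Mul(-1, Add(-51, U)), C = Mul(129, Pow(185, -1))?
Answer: Rational(-2156, 13) ≈ -165.85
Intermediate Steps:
Function('T')(m, K) = Rational(2, 13) (Function('T')(m, K) = Mul(-2, Rational(-1, 13)) = Rational(2, 13))
C = Rational(129, 185) (C = Mul(129, Rational(1, 185)) = Rational(129, 185) ≈ 0.69730)
Function('n')(U) = Add(51, Mul(-1, U))
Add(Function('n')(217), Function('O')(C, Function('T')(-11, -11))) = Add(Add(51, Mul(-1, 217)), Rational(2, 13)) = Add(Add(51, -217), Rational(2, 13)) = Add(-166, Rational(2, 13)) = Rational(-2156, 13)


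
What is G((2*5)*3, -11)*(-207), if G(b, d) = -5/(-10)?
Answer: -207/2 ≈ -103.50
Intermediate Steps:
G(b, d) = 1/2 (G(b, d) = -5*(-1/10) = 1/2)
G((2*5)*3, -11)*(-207) = (1/2)*(-207) = -207/2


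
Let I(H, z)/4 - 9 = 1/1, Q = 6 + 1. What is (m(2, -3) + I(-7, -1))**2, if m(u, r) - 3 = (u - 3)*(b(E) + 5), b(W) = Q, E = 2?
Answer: 961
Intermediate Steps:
Q = 7
b(W) = 7
m(u, r) = -33 + 12*u (m(u, r) = 3 + (u - 3)*(7 + 5) = 3 + (-3 + u)*12 = 3 + (-36 + 12*u) = -33 + 12*u)
I(H, z) = 40 (I(H, z) = 36 + 4/1 = 36 + 4*1 = 36 + 4 = 40)
(m(2, -3) + I(-7, -1))**2 = ((-33 + 12*2) + 40)**2 = ((-33 + 24) + 40)**2 = (-9 + 40)**2 = 31**2 = 961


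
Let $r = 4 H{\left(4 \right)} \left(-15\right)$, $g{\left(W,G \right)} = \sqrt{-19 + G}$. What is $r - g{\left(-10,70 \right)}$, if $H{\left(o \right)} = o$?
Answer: $-240 - \sqrt{51} \approx -247.14$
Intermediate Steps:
$r = -240$ ($r = 4 \cdot 4 \left(-15\right) = 16 \left(-15\right) = -240$)
$r - g{\left(-10,70 \right)} = -240 - \sqrt{-19 + 70} = -240 - \sqrt{51}$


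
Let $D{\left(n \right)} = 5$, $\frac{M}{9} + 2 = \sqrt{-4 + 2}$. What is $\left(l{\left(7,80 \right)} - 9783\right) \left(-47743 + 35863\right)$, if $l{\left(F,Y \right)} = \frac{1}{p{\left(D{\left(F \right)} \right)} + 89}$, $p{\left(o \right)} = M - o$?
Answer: $\frac{29171688480}{251} + \frac{5940 i \sqrt{2}}{251} \approx 1.1622 \cdot 10^{8} + 33.468 i$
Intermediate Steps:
$M = -18 + 9 i \sqrt{2}$ ($M = -18 + 9 \sqrt{-4 + 2} = -18 + 9 \sqrt{-2} = -18 + 9 i \sqrt{2} \approx -18.0 + 12.728 i$)
$p{\left(o \right)} = -18 - o + 9 i \sqrt{2}$ ($p{\left(o \right)} = \left(-18 + 9 i \sqrt{2}\right) - o = -18 - o + 9 i \sqrt{2}$)
$l{\left(F,Y \right)} = \frac{1}{66 + 9 i \sqrt{2}}$ ($l{\left(F,Y \right)} = \frac{1}{\left(-18 - 5 + 9 i \sqrt{2}\right) + 89} = \frac{1}{\left(-23 + 9 i \sqrt{2}\right) + 89} = \frac{1}{66 + 9 i \sqrt{2}}$)
$\left(l{\left(7,80 \right)} - 9783\right) \left(-47743 + 35863\right) = \left(\left(\frac{11}{753} - \frac{i \sqrt{2}}{502}\right) - 9783\right) \left(-47743 + 35863\right) = \left(- \frac{7366588}{753} - \frac{i \sqrt{2}}{502}\right) \left(-11880\right) = \frac{29171688480}{251} + \frac{5940 i \sqrt{2}}{251}$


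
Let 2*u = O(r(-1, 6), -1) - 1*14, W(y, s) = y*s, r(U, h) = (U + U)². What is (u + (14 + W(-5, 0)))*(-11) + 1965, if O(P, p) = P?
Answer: 1866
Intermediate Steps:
r(U, h) = 4*U² (r(U, h) = (2*U)² = 4*U²)
W(y, s) = s*y
u = -5 (u = (4*(-1)² - 1*14)/2 = (4*1 - 14)/2 = (4 - 14)/2 = (½)*(-10) = -5)
(u + (14 + W(-5, 0)))*(-11) + 1965 = (-5 + (14 + 0*(-5)))*(-11) + 1965 = (-5 + (14 + 0))*(-11) + 1965 = (-5 + 14)*(-11) + 1965 = 9*(-11) + 1965 = -99 + 1965 = 1866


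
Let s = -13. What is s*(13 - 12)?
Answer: -13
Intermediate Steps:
s*(13 - 12) = -13*(13 - 12) = -13*1 = -13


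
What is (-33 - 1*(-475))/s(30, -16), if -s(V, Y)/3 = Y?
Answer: 221/24 ≈ 9.2083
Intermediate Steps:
s(V, Y) = -3*Y
(-33 - 1*(-475))/s(30, -16) = (-33 - 1*(-475))/((-3*(-16))) = (-33 + 475)/48 = 442*(1/48) = 221/24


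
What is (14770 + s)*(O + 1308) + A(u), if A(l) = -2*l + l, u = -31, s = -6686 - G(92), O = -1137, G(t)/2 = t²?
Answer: -1512293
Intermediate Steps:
G(t) = 2*t²
s = -23614 (s = -6686 - 2*92² = -6686 - 2*8464 = -6686 - 1*16928 = -6686 - 16928 = -23614)
A(l) = -l
(14770 + s)*(O + 1308) + A(u) = (14770 - 23614)*(-1137 + 1308) - 1*(-31) = -8844*171 + 31 = -1512324 + 31 = -1512293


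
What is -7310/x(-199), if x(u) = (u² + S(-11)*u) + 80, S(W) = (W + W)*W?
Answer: 7310/8477 ≈ 0.86233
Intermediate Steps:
S(W) = 2*W² (S(W) = (2*W)*W = 2*W²)
x(u) = 80 + u² + 242*u (x(u) = (u² + (2*(-11)²)*u) + 80 = (u² + (2*121)*u) + 80 = (u² + 242*u) + 80 = 80 + u² + 242*u)
-7310/x(-199) = -7310/(80 + (-199)² + 242*(-199)) = -7310/(80 + 39601 - 48158) = -7310/(-8477) = -7310*(-1/8477) = 7310/8477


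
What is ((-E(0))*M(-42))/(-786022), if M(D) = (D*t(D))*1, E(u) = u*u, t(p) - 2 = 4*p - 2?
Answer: 0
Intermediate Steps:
t(p) = 4*p (t(p) = 2 + (4*p - 2) = 2 + (-2 + 4*p) = 4*p)
E(u) = u**2
M(D) = 4*D**2 (M(D) = (D*(4*D))*1 = (4*D**2)*1 = 4*D**2)
((-E(0))*M(-42))/(-786022) = ((-1*0**2)*(4*(-42)**2))/(-786022) = ((-1*0)*(4*1764))*(-1/786022) = (0*7056)*(-1/786022) = 0*(-1/786022) = 0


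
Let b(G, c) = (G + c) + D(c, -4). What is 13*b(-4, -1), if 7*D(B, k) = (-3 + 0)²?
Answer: -338/7 ≈ -48.286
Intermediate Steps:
D(B, k) = 9/7 (D(B, k) = (-3 + 0)²/7 = (⅐)*(-3)² = (⅐)*9 = 9/7)
b(G, c) = 9/7 + G + c (b(G, c) = (G + c) + 9/7 = 9/7 + G + c)
13*b(-4, -1) = 13*(9/7 - 4 - 1) = 13*(-26/7) = -338/7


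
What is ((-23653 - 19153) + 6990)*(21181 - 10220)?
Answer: -392579176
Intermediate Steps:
((-23653 - 19153) + 6990)*(21181 - 10220) = (-42806 + 6990)*10961 = -35816*10961 = -392579176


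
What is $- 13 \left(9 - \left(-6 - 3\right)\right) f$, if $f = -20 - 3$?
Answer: $5382$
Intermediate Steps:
$f = -23$
$- 13 \left(9 - \left(-6 - 3\right)\right) f = - 13 \left(9 - \left(-6 - 3\right)\right) \left(-23\right) = - 13 \left(9 - -9\right) \left(-23\right) = - 13 \left(9 + 9\right) \left(-23\right) = \left(-13\right) 18 \left(-23\right) = \left(-234\right) \left(-23\right) = 5382$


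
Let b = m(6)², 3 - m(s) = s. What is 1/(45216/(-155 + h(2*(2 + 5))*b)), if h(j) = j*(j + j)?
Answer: 3373/45216 ≈ 0.074597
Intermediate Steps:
m(s) = 3 - s
b = 9 (b = (3 - 1*6)² = (3 - 6)² = (-3)² = 9)
h(j) = 2*j² (h(j) = j*(2*j) = 2*j²)
1/(45216/(-155 + h(2*(2 + 5))*b)) = 1/(45216/(-155 + (2*(2*(2 + 5))²)*9)) = 1/(45216/(-155 + (2*(2*7)²)*9)) = 1/(45216/(-155 + (2*14²)*9)) = 1/(45216/(-155 + (2*196)*9)) = 1/(45216/(-155 + 392*9)) = 1/(45216/(-155 + 3528)) = 1/(45216/3373) = 3373/45216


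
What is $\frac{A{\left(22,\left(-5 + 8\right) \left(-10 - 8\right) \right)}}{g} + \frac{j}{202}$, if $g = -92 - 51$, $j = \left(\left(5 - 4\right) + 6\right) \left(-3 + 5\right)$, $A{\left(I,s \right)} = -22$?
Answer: $\frac{293}{1313} \approx 0.22315$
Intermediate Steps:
$j = 14$ ($j = \left(1 + 6\right) 2 = 7 \cdot 2 = 14$)
$g = -143$
$\frac{A{\left(22,\left(-5 + 8\right) \left(-10 - 8\right) \right)}}{g} + \frac{j}{202} = - \frac{22}{-143} + \frac{14}{202} = \left(-22\right) \left(- \frac{1}{143}\right) + 14 \cdot \frac{1}{202} = \frac{2}{13} + \frac{7}{101} = \frac{293}{1313}$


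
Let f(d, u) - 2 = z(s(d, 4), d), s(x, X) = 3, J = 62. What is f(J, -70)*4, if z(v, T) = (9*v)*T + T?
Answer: 6952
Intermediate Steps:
z(v, T) = T + 9*T*v (z(v, T) = 9*T*v + T = T + 9*T*v)
f(d, u) = 2 + 28*d (f(d, u) = 2 + d*(1 + 9*3) = 2 + d*(1 + 27) = 2 + d*28 = 2 + 28*d)
f(J, -70)*4 = (2 + 28*62)*4 = (2 + 1736)*4 = 1738*4 = 6952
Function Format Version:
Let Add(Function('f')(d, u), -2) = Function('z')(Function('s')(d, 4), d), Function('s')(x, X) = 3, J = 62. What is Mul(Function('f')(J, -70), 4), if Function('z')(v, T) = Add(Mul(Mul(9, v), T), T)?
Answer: 6952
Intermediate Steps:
Function('z')(v, T) = Add(T, Mul(9, T, v)) (Function('z')(v, T) = Add(Mul(9, T, v), T) = Add(T, Mul(9, T, v)))
Function('f')(d, u) = Add(2, Mul(28, d)) (Function('f')(d, u) = Add(2, Mul(d, Add(1, Mul(9, 3)))) = Add(2, Mul(d, Add(1, 27))) = Add(2, Mul(d, 28)) = Add(2, Mul(28, d)))
Mul(Function('f')(J, -70), 4) = Mul(Add(2, Mul(28, 62)), 4) = Mul(Add(2, 1736), 4) = Mul(1738, 4) = 6952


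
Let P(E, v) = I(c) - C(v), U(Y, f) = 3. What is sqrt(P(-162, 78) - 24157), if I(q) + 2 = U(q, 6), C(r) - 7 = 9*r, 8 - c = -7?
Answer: I*sqrt(24865) ≈ 157.69*I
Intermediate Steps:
c = 15 (c = 8 - 1*(-7) = 8 + 7 = 15)
C(r) = 7 + 9*r
I(q) = 1 (I(q) = -2 + 3 = 1)
P(E, v) = -6 - 9*v (P(E, v) = 1 - (7 + 9*v) = 1 + (-7 - 9*v) = -6 - 9*v)
sqrt(P(-162, 78) - 24157) = sqrt((-6 - 9*78) - 24157) = sqrt((-6 - 702) - 24157) = sqrt(-708 - 24157) = sqrt(-24865) = I*sqrt(24865)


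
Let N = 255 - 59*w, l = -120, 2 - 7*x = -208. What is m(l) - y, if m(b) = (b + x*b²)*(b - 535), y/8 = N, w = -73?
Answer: -282917896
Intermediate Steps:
x = 30 (x = 2/7 - ⅐*(-208) = 2/7 + 208/7 = 30)
N = 4562 (N = 255 - 59*(-73) = 255 + 4307 = 4562)
y = 36496 (y = 8*4562 = 36496)
m(b) = (-535 + b)*(b + 30*b²) (m(b) = (b + 30*b²)*(b - 535) = (b + 30*b²)*(-535 + b) = (-535 + b)*(b + 30*b²))
m(l) - y = -120*(-535 - 16049*(-120) + 30*(-120)²) - 1*36496 = -120*(-535 + 1925880 + 30*14400) - 36496 = -120*(-535 + 1925880 + 432000) - 36496 = -120*2357345 - 36496 = -282881400 - 36496 = -282917896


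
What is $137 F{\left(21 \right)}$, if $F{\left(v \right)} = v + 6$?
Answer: $3699$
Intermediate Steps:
$F{\left(v \right)} = 6 + v$
$137 F{\left(21 \right)} = 137 \left(6 + 21\right) = 137 \cdot 27 = 3699$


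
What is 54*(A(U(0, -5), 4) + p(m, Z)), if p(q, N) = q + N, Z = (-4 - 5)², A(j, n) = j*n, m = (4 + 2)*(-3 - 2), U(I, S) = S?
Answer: 1674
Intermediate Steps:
m = -30 (m = 6*(-5) = -30)
Z = 81 (Z = (-9)² = 81)
p(q, N) = N + q
54*(A(U(0, -5), 4) + p(m, Z)) = 54*(-5*4 + (81 - 30)) = 54*(-20 + 51) = 54*31 = 1674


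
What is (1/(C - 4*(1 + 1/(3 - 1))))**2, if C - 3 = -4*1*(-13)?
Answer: 1/2401 ≈ 0.00041649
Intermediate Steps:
C = 55 (C = 3 - 4*1*(-13) = 3 - 4*(-13) = 3 + 52 = 55)
(1/(C - 4*(1 + 1/(3 - 1))))**2 = (1/(55 - 4*(1 + 1/(3 - 1))))**2 = (1/(55 - 4*(1 + 1/2)))**2 = (1/(55 - 4*3/2))**2 = (1/(55 - 6))**2 = (1/49)**2 = 1/2401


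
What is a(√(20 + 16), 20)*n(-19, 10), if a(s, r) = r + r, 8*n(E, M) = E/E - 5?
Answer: -20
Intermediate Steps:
n(E, M) = -½ (n(E, M) = (E/E - 5)/8 = (1 - 5)/8 = (⅛)*(-4) = -½)
a(s, r) = 2*r
a(√(20 + 16), 20)*n(-19, 10) = (2*20)*(-½) = 40*(-½) = -20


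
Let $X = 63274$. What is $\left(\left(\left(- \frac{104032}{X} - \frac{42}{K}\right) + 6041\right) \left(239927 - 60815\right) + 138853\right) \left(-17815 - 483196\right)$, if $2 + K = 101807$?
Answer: $- \frac{34230441843683230026637}{63153035} \approx -5.4202 \cdot 10^{14}$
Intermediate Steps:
$K = 101805$ ($K = -2 + 101807 = 101805$)
$\left(\left(\left(- \frac{104032}{X} - \frac{42}{K}\right) + 6041\right) \left(239927 - 60815\right) + 138853\right) \left(-17815 - 483196\right) = \left(\left(\left(- \frac{104032}{63274} - \frac{42}{101805}\right) + 6041\right) \left(239927 - 60815\right) + 138853\right) \left(-17815 - 483196\right) = \left(\left(\left(\left(-104032\right) \frac{1}{63274} - \frac{14}{33935}\right) + 6041\right) 179112 + 138853\right) \left(-501011\right) = \left(\left(\left(- \frac{52016}{31637} - \frac{14}{33935}\right) + 6041\right) 179112 + 138853\right) \left(-501011\right) = \left(\left(- \frac{1765605878}{1073601595} + 6041\right) 179112 + 138853\right) \left(-501011\right) = \left(\frac{6483861629517}{1073601595} \cdot 179112 + 138853\right) \left(-501011\right) = \left(\frac{68313966128591112}{63153035} + 138853\right) \left(-501011\right) = \frac{68322735116959967}{63153035} \left(-501011\right) = - \frac{34230441843683230026637}{63153035}$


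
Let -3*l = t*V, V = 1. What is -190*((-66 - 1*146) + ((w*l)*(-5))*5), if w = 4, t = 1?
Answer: 101840/3 ≈ 33947.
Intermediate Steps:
l = -1/3 ≈ -0.33333
-190*((-66 - 1*146) + ((w*l)*(-5))*5) = -190*((-66 - 1*146) + ((4*(-1/3))*(-5))*5) = -190*((-66 - 146) - 4/3*(-5)*5) = -190*(-212 + (20/3)*5) = -190*(-212 + 100/3) = -190*(-536/3) = 101840/3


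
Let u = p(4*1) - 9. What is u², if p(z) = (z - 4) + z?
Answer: 25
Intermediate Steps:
p(z) = -4 + 2*z (p(z) = (-4 + z) + z = -4 + 2*z)
u = -5 (u = (-4 + 2*(4*1)) - 9 = (-4 + 2*4) - 9 = (-4 + 8) - 9 = 4 - 9 = -5)
u² = (-5)² = 25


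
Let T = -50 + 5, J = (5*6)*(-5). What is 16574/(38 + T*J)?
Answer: 8287/3394 ≈ 2.4417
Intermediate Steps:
J = -150 (J = 30*(-5) = -150)
T = -45
16574/(38 + T*J) = 16574/(38 - 45*(-150)) = 16574/(38 + 6750) = 16574/6788 = 16574*(1/6788) = 8287/3394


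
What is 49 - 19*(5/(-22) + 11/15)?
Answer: 12997/330 ≈ 39.385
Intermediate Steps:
49 - 19*(5/(-22) + 11/15) = 49 - 19*(5*(-1/22) + 11*(1/15)) = 49 - 19*(-5/22 + 11/15) = 49 - 19*167/330 = 49 - 3173/330 = 12997/330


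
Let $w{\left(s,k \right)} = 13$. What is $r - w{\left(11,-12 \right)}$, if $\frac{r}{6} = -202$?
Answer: $-1225$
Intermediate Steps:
$r = -1212$ ($r = 6 \left(-202\right) = -1212$)
$r - w{\left(11,-12 \right)} = -1212 - 13 = -1225$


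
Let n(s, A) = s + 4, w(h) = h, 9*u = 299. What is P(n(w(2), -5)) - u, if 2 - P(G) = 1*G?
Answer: -335/9 ≈ -37.222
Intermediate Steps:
u = 299/9 (u = (1/9)*299 = 299/9 ≈ 33.222)
n(s, A) = 4 + s
P(G) = 2 - G
P(n(w(2), -5)) - u = (2 - (4 + 2)) - 1*299/9 = (2 - 1*6) - 299/9 = (2 - 6) - 299/9 = -4 - 299/9 = -335/9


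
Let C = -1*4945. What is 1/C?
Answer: -1/4945 ≈ -0.00020222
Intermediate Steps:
C = -4945
1/C = 1/(-4945) = -1/4945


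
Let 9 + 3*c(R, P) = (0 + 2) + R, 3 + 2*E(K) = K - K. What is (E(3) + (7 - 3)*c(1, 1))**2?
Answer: 361/4 ≈ 90.250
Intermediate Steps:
E(K) = -3/2 (E(K) = -3/2 + (K - K)/2 = -3/2 + (1/2)*0 = -3/2 + 0 = -3/2)
c(R, P) = -7/3 + R/3 (c(R, P) = -3 + ((0 + 2) + R)/3 = -3 + (2 + R)/3 = -3 + (2/3 + R/3) = -7/3 + R/3)
(E(3) + (7 - 3)*c(1, 1))**2 = (-3/2 + (7 - 3)*(-7/3 + (1/3)*1))**2 = (-3/2 + 4*(-7/3 + 1/3))**2 = (-3/2 + 4*(-2))**2 = (-3/2 - 8)**2 = (-19/2)**2 = 361/4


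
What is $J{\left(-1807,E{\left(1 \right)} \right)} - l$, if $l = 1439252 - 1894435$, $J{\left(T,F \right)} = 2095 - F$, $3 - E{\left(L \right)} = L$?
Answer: $457276$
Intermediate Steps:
$E{\left(L \right)} = 3 - L$
$l = -455183$
$J{\left(-1807,E{\left(1 \right)} \right)} - l = \left(2095 - \left(3 - 1\right)\right) - -455183 = \left(2095 - \left(3 - 1\right)\right) + 455183 = \left(2095 - 2\right) + 455183 = 2093 + 455183 = 457276$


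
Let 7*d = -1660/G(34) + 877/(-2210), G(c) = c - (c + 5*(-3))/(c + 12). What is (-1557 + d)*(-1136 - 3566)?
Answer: 17578051364273/2390115 ≈ 7.3545e+6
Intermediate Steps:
G(c) = c - (-15 + c)/(12 + c) (G(c) = c - (c - 15)/(12 + c) = c - (-15 + c)/(12 + c))
d = -34022113/4780230 (d = (-1660*(12 + 34)/(15 + 34² + 11*34) + 877/(-2210))/7 = (-1660*46/(15 + 1156 + 374) + 877*(-1/2210))/7 = (-1660/((1/46)*1545) - 877/2210)/7 = (-1660/1545/46 - 877/2210)/7 = (-1660*46/1545 - 877/2210)/7 = (-15272/309 - 877/2210)/7 = (⅐)*(-34022113/682890) = -34022113/4780230 ≈ -7.1173)
(-1557 + d)*(-1136 - 3566) = (-1557 - 34022113/4780230)*(-1136 - 3566) = -7476840223/4780230*(-4702) = 17578051364273/2390115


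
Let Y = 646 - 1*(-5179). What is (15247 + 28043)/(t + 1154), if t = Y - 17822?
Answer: -43290/10843 ≈ -3.9924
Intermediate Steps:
Y = 5825 (Y = 646 + 5179 = 5825)
t = -11997 (t = 5825 - 17822 = -11997)
(15247 + 28043)/(t + 1154) = (15247 + 28043)/(-11997 + 1154) = 43290/(-10843) = 43290*(-1/10843) = -43290/10843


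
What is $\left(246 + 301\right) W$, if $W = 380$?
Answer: $207860$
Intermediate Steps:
$\left(246 + 301\right) W = \left(246 + 301\right) 380 = 547 \cdot 380 = 207860$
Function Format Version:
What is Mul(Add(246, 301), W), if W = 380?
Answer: 207860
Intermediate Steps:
Mul(Add(246, 301), W) = Mul(Add(246, 301), 380) = Mul(547, 380) = 207860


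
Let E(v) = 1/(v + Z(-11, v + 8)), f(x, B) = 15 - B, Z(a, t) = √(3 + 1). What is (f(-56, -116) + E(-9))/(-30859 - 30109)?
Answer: -229/106694 ≈ -0.0021463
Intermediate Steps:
Z(a, t) = 2 (Z(a, t) = √4 = 2)
E(v) = 1/(2 + v) (E(v) = 1/(v + 2) = 1/(2 + v))
(f(-56, -116) + E(-9))/(-30859 - 30109) = ((15 - 1*(-116)) + 1/(2 - 9))/(-30859 - 30109) = ((15 + 116) + 1/(-7))/(-60968) = (131 - ⅐)*(-1/60968) = (916/7)*(-1/60968) = -229/106694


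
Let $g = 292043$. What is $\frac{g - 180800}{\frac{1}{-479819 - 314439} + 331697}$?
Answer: $\frac{29451880898}{87817665275} \approx 0.33538$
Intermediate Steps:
$\frac{g - 180800}{\frac{1}{-479819 - 314439} + 331697} = \frac{292043 - 180800}{\frac{1}{-479819 - 314439} + 331697} = \frac{292043 - 180800}{\frac{1}{-794258} + 331697} = \frac{292043 - 180800}{- \frac{1}{794258} + 331697} = \frac{111243}{\frac{263452995825}{794258}} = 111243 \cdot \frac{794258}{263452995825} = \frac{29451880898}{87817665275}$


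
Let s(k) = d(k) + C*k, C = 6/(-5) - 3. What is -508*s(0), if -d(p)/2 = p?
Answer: 0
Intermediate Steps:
d(p) = -2*p
C = -21/5 (C = 6*(-1/5) - 3 = -6/5 - 3 = -21/5 ≈ -4.2000)
s(k) = -31*k/5 (s(k) = -2*k - 21*k/5 = -31*k/5)
-508*s(0) = -(-15748)*0/5 = -508*0 = 0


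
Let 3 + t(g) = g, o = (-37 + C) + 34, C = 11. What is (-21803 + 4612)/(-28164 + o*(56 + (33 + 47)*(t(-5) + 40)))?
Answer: 17191/7236 ≈ 2.3758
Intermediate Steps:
o = 8 (o = (-37 + 11) + 34 = -26 + 34 = 8)
t(g) = -3 + g
(-21803 + 4612)/(-28164 + o*(56 + (33 + 47)*(t(-5) + 40))) = (-21803 + 4612)/(-28164 + 8*(56 + (33 + 47)*((-3 - 5) + 40))) = -17191/(-28164 + 8*(56 + 80*(-8 + 40))) = -17191/(-28164 + 8*(56 + 80*32)) = -17191/(-28164 + 8*(56 + 2560)) = -17191/(-28164 + 8*2616) = -17191/(-28164 + 20928) = -17191/(-7236) = -17191*(-1/7236) = 17191/7236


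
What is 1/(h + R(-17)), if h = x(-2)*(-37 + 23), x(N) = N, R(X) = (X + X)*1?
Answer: -⅙ ≈ -0.16667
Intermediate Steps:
R(X) = 2*X (R(X) = (2*X)*1 = 2*X)
h = 28 (h = -2*(-37 + 23) = -2*(-14) = 28)
1/(h + R(-17)) = 1/(28 + 2*(-17)) = 1/(28 - 34) = 1/(-6) = -⅙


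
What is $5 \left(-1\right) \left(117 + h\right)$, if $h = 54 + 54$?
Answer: $-1125$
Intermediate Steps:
$h = 108$
$5 \left(-1\right) \left(117 + h\right) = 5 \left(-1\right) \left(117 + 108\right) = \left(-5\right) 225 = -1125$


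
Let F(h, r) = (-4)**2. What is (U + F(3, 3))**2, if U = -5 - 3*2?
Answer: 25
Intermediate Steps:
F(h, r) = 16
U = -11 (U = -5 - 6 = -11)
(U + F(3, 3))**2 = (-11 + 16)**2 = 5**2 = 25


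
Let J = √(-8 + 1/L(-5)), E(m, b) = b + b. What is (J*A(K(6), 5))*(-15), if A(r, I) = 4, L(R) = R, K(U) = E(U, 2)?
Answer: -12*I*√205 ≈ -171.81*I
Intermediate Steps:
E(m, b) = 2*b
K(U) = 4 (K(U) = 2*2 = 4)
J = I*√205/5 (J = √(-8 + 1/(-5)) = √(-8 - ⅕) = √(-41/5) = I*√205/5 ≈ 2.8636*I)
(J*A(K(6), 5))*(-15) = ((I*√205/5)*4)*(-15) = (4*I*√205/5)*(-15) = -12*I*√205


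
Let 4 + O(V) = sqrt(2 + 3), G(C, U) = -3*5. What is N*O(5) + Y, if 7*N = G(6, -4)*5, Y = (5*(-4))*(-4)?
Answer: 860/7 - 75*sqrt(5)/7 ≈ 98.899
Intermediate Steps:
G(C, U) = -15
O(V) = -4 + sqrt(5) (O(V) = -4 + sqrt(2 + 3) = -4 + sqrt(5))
Y = 80 (Y = -20*(-4) = 80)
N = -75/7 (N = (-15*5)/7 = (1/7)*(-75) = -75/7 ≈ -10.714)
N*O(5) + Y = -75*(-4 + sqrt(5))/7 + 80 = (300/7 - 75*sqrt(5)/7) + 80 = 860/7 - 75*sqrt(5)/7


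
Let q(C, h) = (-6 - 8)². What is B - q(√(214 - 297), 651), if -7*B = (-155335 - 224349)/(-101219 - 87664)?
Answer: -259527160/1322181 ≈ -196.29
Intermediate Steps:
q(C, h) = 196 (q(C, h) = (-14)² = 196)
B = -379684/1322181 (B = -(-155335 - 224349)/(7*(-101219 - 87664)) = -(-379684)/(7*(-188883)) = -(-379684)*(-1)/(7*188883) = -⅐*379684/188883 = -379684/1322181 ≈ -0.28716)
B - q(√(214 - 297), 651) = -379684/1322181 - 1*196 = -379684/1322181 - 196 = -259527160/1322181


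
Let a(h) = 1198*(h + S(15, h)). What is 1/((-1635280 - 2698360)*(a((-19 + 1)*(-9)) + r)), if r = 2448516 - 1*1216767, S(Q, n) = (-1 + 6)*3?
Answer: -1/6256887763800 ≈ -1.5982e-13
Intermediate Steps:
S(Q, n) = 15 (S(Q, n) = 5*3 = 15)
r = 1231749 (r = 2448516 - 1216767 = 1231749)
a(h) = 17970 + 1198*h (a(h) = 1198*(h + 15) = 1198*(15 + h) = 17970 + 1198*h)
1/((-1635280 - 2698360)*(a((-19 + 1)*(-9)) + r)) = 1/((-1635280 - 2698360)*((17970 + 1198*((-19 + 1)*(-9))) + 1231749)) = 1/(-4333640*((17970 + 1198*(-18*(-9))) + 1231749)) = 1/(-4333640*((17970 + 1198*162) + 1231749)) = 1/(-4333640*((17970 + 194076) + 1231749)) = 1/(-4333640*(212046 + 1231749)) = 1/(-4333640*1443795) = 1/(-6256887763800) = -1/6256887763800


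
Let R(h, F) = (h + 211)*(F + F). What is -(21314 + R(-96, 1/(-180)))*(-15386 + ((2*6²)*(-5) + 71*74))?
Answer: 2012517734/9 ≈ 2.2361e+8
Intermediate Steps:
R(h, F) = 2*F*(211 + h) (R(h, F) = (211 + h)*(2*F) = 2*F*(211 + h))
-(21314 + R(-96, 1/(-180)))*(-15386 + ((2*6²)*(-5) + 71*74)) = -(21314 + 2*(211 - 96)/(-180))*(-15386 + ((2*6²)*(-5) + 71*74)) = -(21314 + 2*(-1/180)*115)*(-15386 + ((2*36)*(-5) + 5254)) = -(21314 - 23/18)*(-15386 + (72*(-5) + 5254)) = -383629*(-15386 + (-360 + 5254))/18 = -383629*(-15386 + 4894)/18 = -383629*(-10492)/18 = -1*(-2012517734/9) = 2012517734/9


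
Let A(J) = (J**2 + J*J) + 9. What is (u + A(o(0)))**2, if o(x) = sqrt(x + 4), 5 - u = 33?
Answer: 121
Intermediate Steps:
u = -28 (u = 5 - 1*33 = 5 - 33 = -28)
o(x) = sqrt(4 + x)
A(J) = 9 + 2*J**2 (A(J) = (J**2 + J**2) + 9 = 2*J**2 + 9 = 9 + 2*J**2)
(u + A(o(0)))**2 = (-28 + (9 + 2*(sqrt(4 + 0))**2))**2 = (-28 + (9 + 2*(sqrt(4))**2))**2 = (-28 + (9 + 2*2**2))**2 = (-28 + (9 + 2*4))**2 = (-28 + (9 + 8))**2 = (-28 + 17)**2 = (-11)**2 = 121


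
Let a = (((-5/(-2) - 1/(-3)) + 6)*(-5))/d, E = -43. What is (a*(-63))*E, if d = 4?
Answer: -239295/8 ≈ -29912.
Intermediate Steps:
a = -265/24 (a = (((-5/(-2) - 1/(-3)) + 6)*(-5))/4 = (((-5*(-1/2) - 1*(-1/3)) + 6)*(-5))*(1/4) = (((5/2 + 1/3) + 6)*(-5))*(1/4) = ((17/6 + 6)*(-5))*(1/4) = ((53/6)*(-5))*(1/4) = -265/6*1/4 = -265/24 ≈ -11.042)
(a*(-63))*E = -265/24*(-63)*(-43) = (5565/8)*(-43) = -239295/8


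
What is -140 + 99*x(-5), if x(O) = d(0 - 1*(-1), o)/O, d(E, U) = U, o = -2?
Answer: -502/5 ≈ -100.40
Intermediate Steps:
x(O) = -2/O
-140 + 99*x(-5) = -140 + 99*(-2/(-5)) = -140 + 99*(-2*(-1/5)) = -140 + 99*(2/5) = -140 + 198/5 = -502/5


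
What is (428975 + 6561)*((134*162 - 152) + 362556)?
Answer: 167294604032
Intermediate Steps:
(428975 + 6561)*((134*162 - 152) + 362556) = 435536*((21708 - 152) + 362556) = 435536*(21556 + 362556) = 435536*384112 = 167294604032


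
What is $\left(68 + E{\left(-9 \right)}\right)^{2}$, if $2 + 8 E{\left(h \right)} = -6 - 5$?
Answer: $\frac{281961}{64} \approx 4405.6$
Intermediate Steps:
$E{\left(h \right)} = - \frac{13}{8}$ ($E{\left(h \right)} = - \frac{1}{4} + \frac{-6 - 5}{8} = - \frac{1}{4} + \frac{1}{8} \left(-11\right) = - \frac{1}{4} - \frac{11}{8} = - \frac{13}{8}$)
$\left(68 + E{\left(-9 \right)}\right)^{2} = \left(68 - \frac{13}{8}\right)^{2} = \left(\frac{531}{8}\right)^{2} = \frac{281961}{64}$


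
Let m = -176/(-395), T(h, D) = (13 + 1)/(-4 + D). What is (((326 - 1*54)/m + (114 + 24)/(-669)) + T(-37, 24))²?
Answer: 224597010606721/601720900 ≈ 3.7326e+5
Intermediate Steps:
T(h, D) = 14/(-4 + D)
m = 176/395 (m = -176*(-1/395) = 176/395 ≈ 0.44557)
(((326 - 1*54)/m + (114 + 24)/(-669)) + T(-37, 24))² = (((326 - 1*54)/(176/395) + (114 + 24)/(-669)) + 14/(-4 + 24))² = (((326 - 54)*(395/176) + 138*(-1/669)) + 14/20)² = ((272*(395/176) - 46/223) + 14*(1/20))² = ((6715/11 - 46/223) + 7/10)² = (1496939/2453 + 7/10)² = (14986561/24530)² = 224597010606721/601720900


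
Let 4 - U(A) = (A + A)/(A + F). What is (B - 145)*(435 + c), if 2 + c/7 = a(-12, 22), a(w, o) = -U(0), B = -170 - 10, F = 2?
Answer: -127725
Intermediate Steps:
B = -180
U(A) = 4 - 2*A/(2 + A) (U(A) = 4 - (A + A)/(A + 2) = 4 - 2*A/(2 + A))
a(w, o) = -4 (a(w, o) = -2*(4 + 0)/(2 + 0) = -2*4/2 = -1*4 = -4)
c = -42 (c = -14 + 7*(-4) = -14 - 28 = -42)
(B - 145)*(435 + c) = (-180 - 145)*(435 - 42) = -325*393 = -127725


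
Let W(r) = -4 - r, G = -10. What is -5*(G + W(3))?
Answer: 85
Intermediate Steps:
-5*(G + W(3)) = -5*(-10 + (-4 - 1*3)) = -5*(-10 + (-4 - 3)) = -5*(-10 - 7) = -5*(-17) = 85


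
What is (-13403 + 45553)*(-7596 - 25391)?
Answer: -1060532050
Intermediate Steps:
(-13403 + 45553)*(-7596 - 25391) = 32150*(-32987) = -1060532050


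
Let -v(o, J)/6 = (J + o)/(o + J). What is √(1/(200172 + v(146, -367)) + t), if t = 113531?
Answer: √4548781587060402/200166 ≈ 336.94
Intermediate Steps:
v(o, J) = -6 (v(o, J) = -6*(J + o)/(o + J) = -6*(J + o)/(J + o) = -6*1 = -6)
√(1/(200172 + v(146, -367)) + t) = √(1/(200172 - 6) + 113531) = √(1/200166 + 113531) = √(22725046147/200166) = √4548781587060402/200166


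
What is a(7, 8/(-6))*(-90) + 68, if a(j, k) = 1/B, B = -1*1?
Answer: 158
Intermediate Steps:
B = -1
a(j, k) = -1 (a(j, k) = 1/(-1) = -1)
a(7, 8/(-6))*(-90) + 68 = -1*(-90) + 68 = 90 + 68 = 158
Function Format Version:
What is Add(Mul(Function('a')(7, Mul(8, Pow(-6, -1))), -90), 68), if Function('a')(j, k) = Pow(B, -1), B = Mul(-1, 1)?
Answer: 158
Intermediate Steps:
B = -1
Function('a')(j, k) = -1 (Function('a')(j, k) = Pow(-1, -1) = -1)
Add(Mul(Function('a')(7, Mul(8, Pow(-6, -1))), -90), 68) = Add(Mul(-1, -90), 68) = Add(90, 68) = 158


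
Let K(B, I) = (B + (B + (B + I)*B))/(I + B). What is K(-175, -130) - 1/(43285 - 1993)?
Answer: -437901721/2518812 ≈ -173.85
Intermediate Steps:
K(B, I) = (2*B + B*(B + I))/(B + I) (K(B, I) = (B + (B + B*(B + I)))/(B + I) = (2*B + B*(B + I))/(B + I))
K(-175, -130) - 1/(43285 - 1993) = -175*(2 - 175 - 130)/(-175 - 130) - 1/(43285 - 1993) = -175*(-303)/(-305) - 1/41292 = -175*(-1/305)*(-303) - 1*1/41292 = -10605/61 - 1/41292 = -437901721/2518812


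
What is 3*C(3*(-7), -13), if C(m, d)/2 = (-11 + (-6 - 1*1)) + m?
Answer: -234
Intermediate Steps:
C(m, d) = -36 + 2*m (C(m, d) = 2*((-11 + (-6 - 1*1)) + m) = 2*((-11 + (-6 - 1)) + m) = 2*((-11 - 7) + m) = 2*(-18 + m) = -36 + 2*m)
3*C(3*(-7), -13) = 3*(-36 + 2*(3*(-7))) = 3*(-36 + 2*(-21)) = 3*(-36 - 42) = 3*(-78) = -234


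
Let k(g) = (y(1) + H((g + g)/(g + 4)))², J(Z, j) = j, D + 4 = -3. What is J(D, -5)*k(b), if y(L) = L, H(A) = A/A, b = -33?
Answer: -20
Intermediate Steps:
D = -7 (D = -4 - 3 = -7)
H(A) = 1
k(g) = 4 (k(g) = (1 + 1)² = 2² = 4)
J(D, -5)*k(b) = -5*4 = -20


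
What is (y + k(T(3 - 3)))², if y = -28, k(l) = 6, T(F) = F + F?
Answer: 484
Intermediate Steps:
T(F) = 2*F
(y + k(T(3 - 3)))² = (-28 + 6)² = (-22)² = 484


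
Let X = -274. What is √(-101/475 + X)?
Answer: I*√2474769/95 ≈ 16.559*I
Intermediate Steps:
√(-101/475 + X) = √(-101/475 - 274) = √(-130251/475) = I*√2474769/95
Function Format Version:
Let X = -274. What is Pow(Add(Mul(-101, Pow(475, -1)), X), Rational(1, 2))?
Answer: Mul(Rational(1, 95), I, Pow(2474769, Rational(1, 2))) ≈ Mul(16.559, I)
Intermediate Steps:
Pow(Add(Mul(-101, Pow(475, -1)), X), Rational(1, 2)) = Pow(Add(Mul(-101, Pow(475, -1)), -274), Rational(1, 2)) = Pow(Add(Mul(-101, Rational(1, 475)), -274), Rational(1, 2)) = Pow(Add(Rational(-101, 475), -274), Rational(1, 2)) = Pow(Rational(-130251, 475), Rational(1, 2)) = Mul(Rational(1, 95), I, Pow(2474769, Rational(1, 2)))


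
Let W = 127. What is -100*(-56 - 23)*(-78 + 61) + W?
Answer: -134173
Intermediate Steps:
-100*(-56 - 23)*(-78 + 61) + W = -100*(-56 - 23)*(-78 + 61) + 127 = -(-7900)*(-17) + 127 = -100*1343 + 127 = -134300 + 127 = -134173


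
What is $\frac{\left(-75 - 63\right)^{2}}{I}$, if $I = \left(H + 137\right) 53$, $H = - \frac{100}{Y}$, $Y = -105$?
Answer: $\frac{399924}{153541} \approx 2.6047$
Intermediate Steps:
$H = \frac{20}{21}$ ($H = - \frac{100}{-105} = \left(-100\right) \left(- \frac{1}{105}\right) = \frac{20}{21} \approx 0.95238$)
$I = \frac{153541}{21}$ ($I = \left(\frac{20}{21} + 137\right) 53 = \frac{2897}{21} \cdot 53 = \frac{153541}{21} \approx 7311.5$)
$\frac{\left(-75 - 63\right)^{2}}{I} = \frac{\left(-75 - 63\right)^{2}}{\frac{153541}{21}} = \left(-138\right)^{2} \cdot \frac{21}{153541} = 19044 \cdot \frac{21}{153541} = \frac{399924}{153541}$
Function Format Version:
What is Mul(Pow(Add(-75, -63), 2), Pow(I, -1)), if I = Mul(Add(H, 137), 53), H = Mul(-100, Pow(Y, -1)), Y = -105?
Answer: Rational(399924, 153541) ≈ 2.6047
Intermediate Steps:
H = Rational(20, 21) (H = Mul(-100, Pow(-105, -1)) = Mul(-100, Rational(-1, 105)) = Rational(20, 21) ≈ 0.95238)
I = Rational(153541, 21) (I = Mul(Add(Rational(20, 21), 137), 53) = Mul(Rational(2897, 21), 53) = Rational(153541, 21) ≈ 7311.5)
Mul(Pow(Add(-75, -63), 2), Pow(I, -1)) = Mul(Pow(Add(-75, -63), 2), Pow(Rational(153541, 21), -1)) = Mul(Pow(-138, 2), Rational(21, 153541)) = Mul(19044, Rational(21, 153541)) = Rational(399924, 153541)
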